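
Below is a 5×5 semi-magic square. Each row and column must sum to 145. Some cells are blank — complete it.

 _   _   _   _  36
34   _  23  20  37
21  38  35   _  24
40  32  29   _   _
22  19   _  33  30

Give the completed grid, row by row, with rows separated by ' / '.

Row 2 must total 145; the given cells sum to 114, so (2,2) = 31.
Using row 3: 21 + 38 + 35 + 24 + ? → (3,4) = 145 − 118 = 27.
The remaining cell in row 5 is (5,3) = 145 − 104 = 41.
Column 1 must total 145; the given cells sum to 117, so (1,1) = 28.
From column 2, 145 − (31 + 38 + 32 + 19) gives (1,2) = 25.
Column 3: 23 + 35 + 29 + 41 + ? = 145, so (1,3) = 17.
Column 5 needs 145; the known cells sum to 127, so (4,5) = 18.
Row 1 must total 145; the given cells sum to 106, so (1,4) = 39.
Row 4 must total 145; the given cells sum to 119, so (4,4) = 26.

28 25 17 39 36 / 34 31 23 20 37 / 21 38 35 27 24 / 40 32 29 26 18 / 22 19 41 33 30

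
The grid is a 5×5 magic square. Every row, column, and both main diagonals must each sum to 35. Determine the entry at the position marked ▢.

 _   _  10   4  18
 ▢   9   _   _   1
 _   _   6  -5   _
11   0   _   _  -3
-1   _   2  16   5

15

Using row 5: -1 + 2 + 16 + 5 + ? → (5,2) = 35 − 22 = 13.
The remaining cell in column 5 is (3,5) = 35 − 21 = 14.
Anti-diagonal: 18 + 6 + 0 + (-1) + ? = 35, so (2,4) = 12.
Column 4: 4 + 12 + (-5) + 16 + ? = 35, so (4,4) = 8.
The remaining cell in main diagonal is (1,1) = 35 − 28 = 7.
Row 1 must total 35; the given cells sum to 39, so (1,2) = -4.
From row 4, 35 − (11 + 0 + 8 + (-3)) gives (4,3) = 19.
Using column 2: -4 + 9 + 0 + 13 + ? → (3,2) = 35 − 18 = 17.
From column 3, 35 − (10 + 6 + 19 + 2) gives (2,3) = -2.
From row 2, 35 − (9 + (-2) + 12 + 1) gives (2,1) = 15.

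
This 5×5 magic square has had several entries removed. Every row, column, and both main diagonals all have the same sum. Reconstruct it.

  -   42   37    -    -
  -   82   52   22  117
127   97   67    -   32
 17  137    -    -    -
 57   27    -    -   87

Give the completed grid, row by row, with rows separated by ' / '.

Column 2 is already complete: 42 + 82 + 97 + 137 + 27 = 385, so that is the magic constant.
Row 2: 82 + 52 + 22 + 117 + ? = 385, so (2,1) = 112.
Row 3 must total 385; the given cells sum to 323, so (3,4) = 62.
The remaining cell in column 1 is (1,1) = 385 − 313 = 72.
Main diagonal needs 385; the known cells sum to 308, so (4,4) = 77.
From anti-diagonal, 385 − (22 + 67 + 137 + 57) gives (1,5) = 102.
The remaining cell in row 1 is (1,4) = 385 − 253 = 132.
Column 4 needs 385; the known cells sum to 293, so (5,4) = 92.
Column 5 needs 385; the known cells sum to 338, so (4,5) = 47.
Using row 4: 17 + 137 + 77 + 47 + ? → (4,3) = 385 − 278 = 107.
Using row 5: 57 + 27 + 92 + 87 + ? → (5,3) = 385 − 263 = 122.

72 42 37 132 102 / 112 82 52 22 117 / 127 97 67 62 32 / 17 137 107 77 47 / 57 27 122 92 87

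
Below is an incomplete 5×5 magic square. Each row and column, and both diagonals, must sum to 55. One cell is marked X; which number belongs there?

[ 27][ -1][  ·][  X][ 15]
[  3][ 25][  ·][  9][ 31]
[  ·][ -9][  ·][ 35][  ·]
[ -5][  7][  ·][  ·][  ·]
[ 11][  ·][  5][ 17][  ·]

Using row 2: 3 + 25 + 9 + 31 + ? → (2,3) = 55 − 68 = -13.
Using column 1: 27 + 3 + (-5) + 11 + ? → (3,1) = 55 − 36 = 19.
Column 2: -1 + 25 + (-9) + 7 + ? = 55, so (5,2) = 33.
Using anti-diagonal: 15 + 9 + 7 + 11 + ? → (3,3) = 55 − 42 = 13.
From row 3, 55 − (19 + (-9) + 13 + 35) gives (3,5) = -3.
From row 5, 55 − (11 + 33 + 5 + 17) gives (5,5) = -11.
Column 5 needs 55; the known cells sum to 32, so (4,5) = 23.
From main diagonal, 55 − (27 + 25 + 13 + (-11)) gives (4,4) = 1.
From row 4, 55 − (-5 + 7 + 1 + 23) gives (4,3) = 29.
The remaining cell in column 3 is (1,3) = 55 − 34 = 21.
The remaining cell in column 4 is (1,4) = 55 − 62 = -7.

-7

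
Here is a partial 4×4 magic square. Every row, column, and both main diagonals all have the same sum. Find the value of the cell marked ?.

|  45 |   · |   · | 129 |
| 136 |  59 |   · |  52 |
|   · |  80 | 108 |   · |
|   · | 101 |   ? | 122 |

73

Main diagonal is complete and sums to 334; that is the magic constant.
Row 2 must total 334; the given cells sum to 247, so (2,3) = 87.
Column 2: 59 + 80 + 101 + ? = 334, so (1,2) = 94.
Column 4 must total 334; the given cells sum to 303, so (3,4) = 31.
Anti-diagonal: 129 + 87 + 80 + ? = 334, so (4,1) = 38.
Row 1 needs 334; the known cells sum to 268, so (1,3) = 66.
Using row 3: 80 + 108 + 31 + ? → (3,1) = 334 − 219 = 115.
From row 4, 334 − (38 + 101 + 122) gives (4,3) = 73.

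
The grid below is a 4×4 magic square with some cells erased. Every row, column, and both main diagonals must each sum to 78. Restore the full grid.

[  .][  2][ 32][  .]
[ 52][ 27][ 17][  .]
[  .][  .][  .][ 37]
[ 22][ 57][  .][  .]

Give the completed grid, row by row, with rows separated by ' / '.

-3 2 32 47 / 52 27 17 -18 / 7 -8 42 37 / 22 57 -13 12

From row 2, 78 − (52 + 27 + 17) gives (2,4) = -18.
From column 2, 78 − (2 + 27 + 57) gives (3,2) = -8.
Anti-diagonal must total 78; the given cells sum to 31, so (1,4) = 47.
The remaining cell in row 1 is (1,1) = 78 − 81 = -3.
Column 1 needs 78; the known cells sum to 71, so (3,1) = 7.
The remaining cell in column 4 is (4,4) = 78 − 66 = 12.
Main diagonal must total 78; the given cells sum to 36, so (3,3) = 42.
Row 4 must total 78; the given cells sum to 91, so (4,3) = -13.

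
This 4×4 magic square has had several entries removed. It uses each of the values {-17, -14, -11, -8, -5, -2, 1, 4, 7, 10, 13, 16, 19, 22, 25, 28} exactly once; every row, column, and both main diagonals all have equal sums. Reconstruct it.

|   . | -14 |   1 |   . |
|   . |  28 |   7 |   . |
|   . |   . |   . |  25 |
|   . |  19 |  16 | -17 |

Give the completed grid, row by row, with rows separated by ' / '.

The 16 entries sum to 88, so each line sums to 88/4 = 22.
Using row 4: 19 + 16 + (-17) + ? → (4,1) = 22 − 18 = 4.
Column 2: -14 + 28 + 19 + ? = 22, so (3,2) = -11.
Column 3 must total 22; the given cells sum to 24, so (3,3) = -2.
Main diagonal needs 22; the known cells sum to 9, so (1,1) = 13.
From anti-diagonal, 22 − (7 + (-11) + 4) gives (1,4) = 22.
The remaining cell in row 3 is (3,1) = 22 − 12 = 10.
Using column 1: 13 + 10 + 4 + ? → (2,1) = 22 − 27 = -5.
The remaining cell in column 4 is (2,4) = 22 − 30 = -8.

13 -14 1 22 / -5 28 7 -8 / 10 -11 -2 25 / 4 19 16 -17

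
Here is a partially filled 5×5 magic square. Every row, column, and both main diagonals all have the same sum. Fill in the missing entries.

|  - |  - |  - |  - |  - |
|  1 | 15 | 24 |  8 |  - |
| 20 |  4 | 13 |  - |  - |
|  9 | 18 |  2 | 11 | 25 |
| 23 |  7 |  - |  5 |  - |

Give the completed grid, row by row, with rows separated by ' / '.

Row 4 is already complete: 9 + 18 + 2 + 11 + 25 = 65, so that is the magic constant.
Row 2 needs 65; the known cells sum to 48, so (2,5) = 17.
Using column 1: 1 + 20 + 9 + 23 + ? → (1,1) = 65 − 53 = 12.
Column 2 needs 65; the known cells sum to 44, so (1,2) = 21.
Using main diagonal: 12 + 15 + 13 + 11 + ? → (5,5) = 65 − 51 = 14.
Using anti-diagonal: 8 + 13 + 18 + 23 + ? → (1,5) = 65 − 62 = 3.
From row 5, 65 − (23 + 7 + 5 + 14) gives (5,3) = 16.
Column 3: 24 + 13 + 2 + 16 + ? = 65, so (1,3) = 10.
Using column 5: 3 + 17 + 25 + 14 + ? → (3,5) = 65 − 59 = 6.
Using row 1: 12 + 21 + 10 + 3 + ? → (1,4) = 65 − 46 = 19.
Using row 3: 20 + 4 + 13 + 6 + ? → (3,4) = 65 − 43 = 22.

12 21 10 19 3 / 1 15 24 8 17 / 20 4 13 22 6 / 9 18 2 11 25 / 23 7 16 5 14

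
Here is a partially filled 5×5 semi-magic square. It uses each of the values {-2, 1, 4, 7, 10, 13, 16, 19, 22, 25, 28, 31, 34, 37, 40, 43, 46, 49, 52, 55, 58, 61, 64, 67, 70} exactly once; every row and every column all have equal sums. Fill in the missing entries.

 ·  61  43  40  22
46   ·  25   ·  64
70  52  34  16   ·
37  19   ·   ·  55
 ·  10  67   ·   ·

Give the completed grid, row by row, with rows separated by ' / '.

The 25 entries sum to 850, so each line sums to 850/5 = 170.
Row 1 must total 170; the given cells sum to 166, so (1,1) = 4.
Using row 3: 70 + 52 + 34 + 16 + ? → (3,5) = 170 − 172 = -2.
Column 1 must total 170; the given cells sum to 157, so (5,1) = 13.
Using column 2: 61 + 52 + 19 + 10 + ? → (2,2) = 170 − 142 = 28.
From column 3, 170 − (43 + 25 + 34 + 67) gives (4,3) = 1.
Column 5 needs 170; the known cells sum to 139, so (5,5) = 31.
Row 2 must total 170; the given cells sum to 163, so (2,4) = 7.
From row 4, 170 − (37 + 19 + 1 + 55) gives (4,4) = 58.
From row 5, 170 − (13 + 10 + 67 + 31) gives (5,4) = 49.

4 61 43 40 22 / 46 28 25 7 64 / 70 52 34 16 -2 / 37 19 1 58 55 / 13 10 67 49 31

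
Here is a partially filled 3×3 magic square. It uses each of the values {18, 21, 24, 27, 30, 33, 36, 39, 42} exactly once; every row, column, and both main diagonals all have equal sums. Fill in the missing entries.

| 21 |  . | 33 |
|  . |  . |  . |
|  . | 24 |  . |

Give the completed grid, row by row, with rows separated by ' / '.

21 36 33 / 42 30 18 / 27 24 39

The 9 entries sum to 270, so each line sums to 270/3 = 90.
Row 1 must total 90; the given cells sum to 54, so (1,2) = 36.
Column 2: 36 + 24 + ? = 90, so (2,2) = 30.
The remaining cell in main diagonal is (3,3) = 90 − 51 = 39.
From anti-diagonal, 90 − (33 + 30) gives (3,1) = 27.
From column 1, 90 − (21 + 27) gives (2,1) = 42.
The remaining cell in column 3 is (2,3) = 90 − 72 = 18.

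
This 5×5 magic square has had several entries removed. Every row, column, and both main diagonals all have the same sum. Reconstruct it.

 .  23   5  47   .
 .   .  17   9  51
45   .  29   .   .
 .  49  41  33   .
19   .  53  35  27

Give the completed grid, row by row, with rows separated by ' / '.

31 23 5 47 39 / 43 25 17 9 51 / 45 37 29 21 13 / 7 49 41 33 15 / 19 11 53 35 27

Column 3 is already complete: 5 + 17 + 29 + 41 + 53 = 145, so that is the magic constant.
Row 5 must total 145; the given cells sum to 134, so (5,2) = 11.
The remaining cell in column 4 is (3,4) = 145 − 124 = 21.
Anti-diagonal: 9 + 29 + 49 + 19 + ? = 145, so (1,5) = 39.
Row 1 needs 145; the known cells sum to 114, so (1,1) = 31.
From main diagonal, 145 − (31 + 29 + 33 + 27) gives (2,2) = 25.
The remaining cell in row 2 is (2,1) = 145 − 102 = 43.
From column 1, 145 − (31 + 43 + 45 + 19) gives (4,1) = 7.
Column 2 needs 145; the known cells sum to 108, so (3,2) = 37.
From row 3, 145 − (45 + 37 + 29 + 21) gives (3,5) = 13.
From row 4, 145 − (7 + 49 + 41 + 33) gives (4,5) = 15.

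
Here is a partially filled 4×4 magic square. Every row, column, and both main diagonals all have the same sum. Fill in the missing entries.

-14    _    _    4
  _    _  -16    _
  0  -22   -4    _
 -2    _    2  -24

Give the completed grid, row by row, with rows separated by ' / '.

Anti-diagonal is already complete: 4 + -16 + -22 + -2 = -36, so that is the magic constant.
The remaining cell in row 3 is (3,4) = -36 − (-26) = -10.
The remaining cell in row 4 is (4,2) = -36 − (-24) = -12.
The remaining cell in column 1 is (2,1) = -36 − (-16) = -20.
Column 3 must total -36; the given cells sum to -18, so (1,3) = -18.
From column 4, -36 − (4 + (-10) + (-24)) gives (2,4) = -6.
From main diagonal, -36 − (-14 + (-4) + (-24)) gives (2,2) = 6.
Row 1 must total -36; the given cells sum to -28, so (1,2) = -8.

-14 -8 -18 4 / -20 6 -16 -6 / 0 -22 -4 -10 / -2 -12 2 -24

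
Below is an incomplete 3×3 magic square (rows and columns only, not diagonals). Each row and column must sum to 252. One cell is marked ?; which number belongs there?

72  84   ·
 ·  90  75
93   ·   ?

The remaining cell in row 1 is (1,3) = 252 − 156 = 96.
Row 2 needs 252; the known cells sum to 165, so (2,1) = 87.
Column 2 needs 252; the known cells sum to 174, so (3,2) = 78.
From column 3, 252 − (96 + 75) gives (3,3) = 81.

81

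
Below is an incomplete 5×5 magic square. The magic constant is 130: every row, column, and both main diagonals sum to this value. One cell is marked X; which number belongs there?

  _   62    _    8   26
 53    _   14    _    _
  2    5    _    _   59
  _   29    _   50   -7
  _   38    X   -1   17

Column 2: 62 + 5 + 29 + 38 + ? = 130, so (2,2) = -4.
Column 5 must total 130; the given cells sum to 95, so (2,5) = 35.
The remaining cell in row 2 is (2,4) = 130 − 98 = 32.
The remaining cell in column 4 is (3,4) = 130 − 89 = 41.
Row 3 needs 130; the known cells sum to 107, so (3,3) = 23.
Main diagonal needs 130; the known cells sum to 86, so (1,1) = 44.
Anti-diagonal: 26 + 32 + 23 + 29 + ? = 130, so (5,1) = 20.
Using row 1: 44 + 62 + 8 + 26 + ? → (1,3) = 130 − 140 = -10.
Row 5 needs 130; the known cells sum to 74, so (5,3) = 56.

56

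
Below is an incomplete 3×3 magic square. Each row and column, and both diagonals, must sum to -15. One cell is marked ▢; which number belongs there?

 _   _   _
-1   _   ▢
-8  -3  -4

-9

Column 1: -1 + (-8) + ? = -15, so (1,1) = -6.
Using main diagonal: -6 + (-4) + ? → (2,2) = -15 − (-10) = -5.
Anti-diagonal needs -15; the known cells sum to -13, so (1,3) = -2.
Using row 1: -6 + (-2) + ? → (1,2) = -15 − (-8) = -7.
Row 2 must total -15; the given cells sum to -6, so (2,3) = -9.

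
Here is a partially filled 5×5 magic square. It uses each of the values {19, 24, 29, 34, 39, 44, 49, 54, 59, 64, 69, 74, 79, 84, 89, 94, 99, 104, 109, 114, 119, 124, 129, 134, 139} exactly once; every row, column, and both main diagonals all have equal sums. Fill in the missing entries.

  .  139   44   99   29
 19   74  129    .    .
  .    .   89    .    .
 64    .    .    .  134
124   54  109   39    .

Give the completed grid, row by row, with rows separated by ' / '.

The 25 entries sum to 1975, so each line sums to 1975/5 = 395.
Row 1 needs 395; the known cells sum to 311, so (1,1) = 84.
Row 5 needs 395; the known cells sum to 326, so (5,5) = 69.
Column 1: 84 + 19 + 64 + 124 + ? = 395, so (3,1) = 104.
The remaining cell in column 3 is (4,3) = 395 − 371 = 24.
Main diagonal must total 395; the given cells sum to 316, so (4,4) = 79.
Using row 4: 64 + 24 + 79 + 134 + ? → (4,2) = 395 − 301 = 94.
Column 2 must total 395; the given cells sum to 361, so (3,2) = 34.
From anti-diagonal, 395 − (29 + 89 + 94 + 124) gives (2,4) = 59.
Row 2 needs 395; the known cells sum to 281, so (2,5) = 114.
The remaining cell in column 4 is (3,4) = 395 − 276 = 119.
Column 5 needs 395; the known cells sum to 346, so (3,5) = 49.

84 139 44 99 29 / 19 74 129 59 114 / 104 34 89 119 49 / 64 94 24 79 134 / 124 54 109 39 69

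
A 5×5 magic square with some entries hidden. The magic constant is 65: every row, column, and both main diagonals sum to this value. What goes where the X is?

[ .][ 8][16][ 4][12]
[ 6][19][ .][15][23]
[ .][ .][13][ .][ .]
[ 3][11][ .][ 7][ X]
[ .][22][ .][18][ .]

Using row 1: 8 + 16 + 4 + 12 + ? → (1,1) = 65 − 40 = 25.
Row 2 must total 65; the given cells sum to 63, so (2,3) = 2.
Column 2 must total 65; the given cells sum to 60, so (3,2) = 5.
Column 4: 4 + 15 + 7 + 18 + ? = 65, so (3,4) = 21.
Main diagonal needs 65; the known cells sum to 64, so (5,5) = 1.
From anti-diagonal, 65 − (12 + 15 + 13 + 11) gives (5,1) = 14.
From row 5, 65 − (14 + 22 + 18 + 1) gives (5,3) = 10.
From column 1, 65 − (25 + 6 + 3 + 14) gives (3,1) = 17.
Using column 3: 16 + 2 + 13 + 10 + ? → (4,3) = 65 − 41 = 24.
Row 3: 17 + 5 + 13 + 21 + ? = 65, so (3,5) = 9.
From row 4, 65 − (3 + 11 + 24 + 7) gives (4,5) = 20.

20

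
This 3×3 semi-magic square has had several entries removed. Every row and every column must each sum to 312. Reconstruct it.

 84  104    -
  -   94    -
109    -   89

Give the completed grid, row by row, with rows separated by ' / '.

From row 1, 312 − (84 + 104) gives (1,3) = 124.
Row 3 needs 312; the known cells sum to 198, so (3,2) = 114.
Column 1 needs 312; the known cells sum to 193, so (2,1) = 119.
Using column 3: 124 + 89 + ? → (2,3) = 312 − 213 = 99.

84 104 124 / 119 94 99 / 109 114 89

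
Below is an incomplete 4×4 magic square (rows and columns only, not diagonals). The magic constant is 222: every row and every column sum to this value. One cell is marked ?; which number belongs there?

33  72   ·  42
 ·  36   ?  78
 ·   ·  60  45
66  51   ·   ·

Row 1: 33 + 72 + 42 + ? = 222, so (1,3) = 75.
The remaining cell in column 2 is (3,2) = 222 − 159 = 63.
From column 4, 222 − (42 + 78 + 45) gives (4,4) = 57.
Using row 3: 63 + 60 + 45 + ? → (3,1) = 222 − 168 = 54.
From row 4, 222 − (66 + 51 + 57) gives (4,3) = 48.
Using column 1: 33 + 54 + 66 + ? → (2,1) = 222 − 153 = 69.
Column 3 must total 222; the given cells sum to 183, so (2,3) = 39.

39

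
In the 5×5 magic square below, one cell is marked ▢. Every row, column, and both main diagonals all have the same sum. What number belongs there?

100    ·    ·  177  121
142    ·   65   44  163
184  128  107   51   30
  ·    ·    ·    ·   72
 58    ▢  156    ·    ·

37

Row 3 is complete and sums to 500; that is the magic constant.
Using row 2: 142 + 65 + 44 + 163 + ? → (2,2) = 500 − 414 = 86.
Column 1: 100 + 142 + 184 + 58 + ? = 500, so (4,1) = 16.
Column 5 must total 500; the given cells sum to 386, so (5,5) = 114.
Main diagonal must total 500; the given cells sum to 407, so (4,4) = 93.
Anti-diagonal must total 500; the given cells sum to 330, so (4,2) = 170.
The remaining cell in row 4 is (4,3) = 500 − 351 = 149.
Column 3 must total 500; the given cells sum to 477, so (1,3) = 23.
The remaining cell in column 4 is (5,4) = 500 − 365 = 135.
Using row 1: 100 + 23 + 177 + 121 + ? → (1,2) = 500 − 421 = 79.
Row 5 must total 500; the given cells sum to 463, so (5,2) = 37.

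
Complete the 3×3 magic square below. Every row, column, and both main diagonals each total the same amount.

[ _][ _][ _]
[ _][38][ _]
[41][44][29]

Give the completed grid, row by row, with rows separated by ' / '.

Row 3 is already complete: 41 + 44 + 29 = 114, so that is the magic constant.
Column 2 must total 114; the given cells sum to 82, so (1,2) = 32.
Using main diagonal: 38 + 29 + ? → (1,1) = 114 − 67 = 47.
Using anti-diagonal: 38 + 41 + ? → (1,3) = 114 − 79 = 35.
The remaining cell in column 1 is (2,1) = 114 − 88 = 26.
Column 3: 35 + 29 + ? = 114, so (2,3) = 50.

47 32 35 / 26 38 50 / 41 44 29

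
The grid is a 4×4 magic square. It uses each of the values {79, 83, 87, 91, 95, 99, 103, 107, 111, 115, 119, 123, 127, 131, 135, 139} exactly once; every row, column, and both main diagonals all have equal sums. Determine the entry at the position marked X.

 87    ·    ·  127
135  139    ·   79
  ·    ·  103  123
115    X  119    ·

The 16 entries sum to 1744, so each line sums to 1744/4 = 436.
Row 2 needs 436; the known cells sum to 353, so (2,3) = 83.
Column 1 needs 436; the known cells sum to 337, so (3,1) = 99.
Column 3 must total 436; the given cells sum to 305, so (1,3) = 131.
The remaining cell in column 4 is (4,4) = 436 − 329 = 107.
Anti-diagonal: 127 + 83 + 115 + ? = 436, so (3,2) = 111.
Row 1 needs 436; the known cells sum to 345, so (1,2) = 91.
From row 4, 436 − (115 + 119 + 107) gives (4,2) = 95.

95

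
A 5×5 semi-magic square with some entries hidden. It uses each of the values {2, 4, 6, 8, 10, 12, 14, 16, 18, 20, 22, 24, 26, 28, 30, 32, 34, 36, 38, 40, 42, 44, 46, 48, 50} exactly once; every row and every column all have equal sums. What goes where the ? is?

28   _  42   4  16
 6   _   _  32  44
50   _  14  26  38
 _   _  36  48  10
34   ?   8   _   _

The 25 entries sum to 650, so each line sums to 650/5 = 130.
Row 1 must total 130; the given cells sum to 90, so (1,2) = 40.
Row 3: 50 + 14 + 26 + 38 + ? = 130, so (3,2) = 2.
From column 1, 130 − (28 + 6 + 50 + 34) gives (4,1) = 12.
From column 3, 130 − (42 + 14 + 36 + 8) gives (2,3) = 30.
The remaining cell in column 4 is (5,4) = 130 − 110 = 20.
Column 5: 16 + 44 + 38 + 10 + ? = 130, so (5,5) = 22.
From row 2, 130 − (6 + 30 + 32 + 44) gives (2,2) = 18.
Using row 4: 12 + 36 + 48 + 10 + ? → (4,2) = 130 − 106 = 24.
Row 5 needs 130; the known cells sum to 84, so (5,2) = 46.

46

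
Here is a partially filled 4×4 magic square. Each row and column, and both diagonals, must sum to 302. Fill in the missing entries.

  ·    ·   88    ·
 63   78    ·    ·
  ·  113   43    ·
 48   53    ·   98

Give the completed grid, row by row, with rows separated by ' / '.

83 58 88 73 / 63 78 68 93 / 108 113 43 38 / 48 53 103 98

The remaining cell in row 4 is (4,3) = 302 − 199 = 103.
Column 2 must total 302; the given cells sum to 244, so (1,2) = 58.
Column 3 must total 302; the given cells sum to 234, so (2,3) = 68.
The remaining cell in main diagonal is (1,1) = 302 − 219 = 83.
Anti-diagonal: 68 + 113 + 48 + ? = 302, so (1,4) = 73.
Using row 2: 63 + 78 + 68 + ? → (2,4) = 302 − 209 = 93.
Column 1: 83 + 63 + 48 + ? = 302, so (3,1) = 108.
Column 4 must total 302; the given cells sum to 264, so (3,4) = 38.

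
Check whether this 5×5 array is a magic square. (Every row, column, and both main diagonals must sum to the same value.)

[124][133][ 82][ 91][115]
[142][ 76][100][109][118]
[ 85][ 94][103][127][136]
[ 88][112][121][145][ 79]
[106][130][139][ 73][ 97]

Row 1: 124 + 133 + 82 + 91 + 115 = 545.
Row 2: 142 + 76 + 100 + 109 + 118 = 545.
Row 3: 85 + 94 + 103 + 127 + 136 = 545.
Row 4: 88 + 112 + 121 + 145 + 79 = 545.
Row 5: 106 + 130 + 139 + 73 + 97 = 545.
Column 1: 124 + 142 + 85 + 88 + 106 = 545.
Column 2: 133 + 76 + 94 + 112 + 130 = 545.
Column 3: 82 + 100 + 103 + 121 + 139 = 545.
Column 4: 91 + 109 + 127 + 145 + 73 = 545.
Column 5: 115 + 118 + 136 + 79 + 97 = 545.
Main diagonal: 124 + 76 + 103 + 145 + 97 = 545.
Anti-diagonal: 115 + 109 + 103 + 112 + 106 = 545.
All lines sum to 545.

Yes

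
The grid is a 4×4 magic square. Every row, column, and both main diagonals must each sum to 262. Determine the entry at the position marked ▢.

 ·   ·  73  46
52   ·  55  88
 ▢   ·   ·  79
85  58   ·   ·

From row 2, 262 − (52 + 55 + 88) gives (2,2) = 67.
Column 4 needs 262; the known cells sum to 213, so (4,4) = 49.
From anti-diagonal, 262 − (46 + 55 + 85) gives (3,2) = 76.
Row 4 needs 262; the known cells sum to 192, so (4,3) = 70.
Using column 2: 67 + 76 + 58 + ? → (1,2) = 262 − 201 = 61.
Column 3: 73 + 55 + 70 + ? = 262, so (3,3) = 64.
From main diagonal, 262 − (67 + 64 + 49) gives (1,1) = 82.
Using row 3: 76 + 64 + 79 + ? → (3,1) = 262 − 219 = 43.

43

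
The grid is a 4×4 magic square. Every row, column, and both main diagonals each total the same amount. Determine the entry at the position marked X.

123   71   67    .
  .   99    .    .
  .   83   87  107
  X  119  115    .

Column 2 is complete and sums to 372; that is the magic constant.
Row 1 needs 372; the known cells sum to 261, so (1,4) = 111.
Row 3 needs 372; the known cells sum to 277, so (3,1) = 95.
Using column 3: 67 + 87 + 115 + ? → (2,3) = 372 − 269 = 103.
Main diagonal needs 372; the known cells sum to 309, so (4,4) = 63.
From anti-diagonal, 372 − (111 + 103 + 83) gives (4,1) = 75.

75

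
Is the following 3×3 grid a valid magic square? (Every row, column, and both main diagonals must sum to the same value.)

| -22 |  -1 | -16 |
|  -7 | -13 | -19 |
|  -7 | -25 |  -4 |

Row 1: -22 + (-1) + (-16) = -39.
Row 2: -7 + (-13) + (-19) = -39.
Row 3: -7 + (-25) + (-4) = -36.
Column 1: -22 + (-7) + (-7) = -36.
Column 2: -1 + (-13) + (-25) = -39.
Column 3: -16 + (-19) + (-4) = -39.
Main diagonal: -22 + (-13) + (-4) = -39.
Anti-diagonal: -16 + (-13) + (-7) = -36.

No — anti-diagonal sums to -36 but main diagonal sums to -39.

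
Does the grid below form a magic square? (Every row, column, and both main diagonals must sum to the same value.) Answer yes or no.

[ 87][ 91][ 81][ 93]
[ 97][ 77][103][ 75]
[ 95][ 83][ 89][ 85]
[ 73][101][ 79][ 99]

Yes

Row 1: 87 + 91 + 81 + 93 = 352.
Row 2: 97 + 77 + 103 + 75 = 352.
Row 3: 95 + 83 + 89 + 85 = 352.
Row 4: 73 + 101 + 79 + 99 = 352.
Column 1: 87 + 97 + 95 + 73 = 352.
Column 2: 91 + 77 + 83 + 101 = 352.
Column 3: 81 + 103 + 89 + 79 = 352.
Column 4: 93 + 75 + 85 + 99 = 352.
Main diagonal: 87 + 77 + 89 + 99 = 352.
Anti-diagonal: 93 + 103 + 83 + 73 = 352.
All lines sum to 352.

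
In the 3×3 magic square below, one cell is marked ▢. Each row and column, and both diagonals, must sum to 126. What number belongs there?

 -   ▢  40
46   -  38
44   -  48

50

Row 2: 46 + 38 + ? = 126, so (2,2) = 42.
Row 3 must total 126; the given cells sum to 92, so (3,2) = 34.
Column 1 needs 126; the known cells sum to 90, so (1,1) = 36.
Column 2 must total 126; the given cells sum to 76, so (1,2) = 50.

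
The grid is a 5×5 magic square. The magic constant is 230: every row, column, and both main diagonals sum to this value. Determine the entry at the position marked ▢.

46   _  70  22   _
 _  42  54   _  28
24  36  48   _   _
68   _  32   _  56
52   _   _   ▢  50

Column 1 must total 230; the given cells sum to 190, so (2,1) = 40.
Column 3 must total 230; the given cells sum to 204, so (5,3) = 26.
From main diagonal, 230 − (46 + 42 + 48 + 50) gives (4,4) = 44.
Row 2 must total 230; the given cells sum to 164, so (2,4) = 66.
Row 4 must total 230; the given cells sum to 200, so (4,2) = 30.
Using anti-diagonal: 66 + 48 + 30 + 52 + ? → (1,5) = 230 − 196 = 34.
The remaining cell in row 1 is (1,2) = 230 − 172 = 58.
From column 2, 230 − (58 + 42 + 36 + 30) gives (5,2) = 64.
Column 5: 34 + 28 + 56 + 50 + ? = 230, so (3,5) = 62.
Row 3 must total 230; the given cells sum to 170, so (3,4) = 60.
Row 5: 52 + 64 + 26 + 50 + ? = 230, so (5,4) = 38.

38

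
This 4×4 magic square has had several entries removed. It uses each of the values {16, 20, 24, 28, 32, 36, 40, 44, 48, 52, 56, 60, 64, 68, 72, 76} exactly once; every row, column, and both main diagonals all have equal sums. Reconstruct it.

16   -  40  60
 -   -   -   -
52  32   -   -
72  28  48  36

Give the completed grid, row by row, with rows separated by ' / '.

16 68 40 60 / 44 56 20 64 / 52 32 76 24 / 72 28 48 36

The 16 entries sum to 736, so each line sums to 736/4 = 184.
Row 1: 16 + 40 + 60 + ? = 184, so (1,2) = 68.
From column 1, 184 − (16 + 52 + 72) gives (2,1) = 44.
The remaining cell in column 2 is (2,2) = 184 − 128 = 56.
Main diagonal needs 184; the known cells sum to 108, so (3,3) = 76.
From anti-diagonal, 184 − (60 + 32 + 72) gives (2,3) = 20.
The remaining cell in row 2 is (2,4) = 184 − 120 = 64.
From row 3, 184 − (52 + 32 + 76) gives (3,4) = 24.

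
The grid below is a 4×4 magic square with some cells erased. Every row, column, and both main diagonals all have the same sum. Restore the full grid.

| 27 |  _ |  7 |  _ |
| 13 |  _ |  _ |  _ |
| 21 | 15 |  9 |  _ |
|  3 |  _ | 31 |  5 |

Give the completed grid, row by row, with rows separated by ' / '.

Column 1 is already complete: 27 + 13 + 21 + 3 = 64, so that is the magic constant.
Row 3 needs 64; the known cells sum to 45, so (3,4) = 19.
Using row 4: 3 + 31 + 5 + ? → (4,2) = 64 − 39 = 25.
Column 3 needs 64; the known cells sum to 47, so (2,3) = 17.
The remaining cell in main diagonal is (2,2) = 64 − 41 = 23.
From anti-diagonal, 64 − (17 + 15 + 3) gives (1,4) = 29.
From row 1, 64 − (27 + 7 + 29) gives (1,2) = 1.
Row 2 needs 64; the known cells sum to 53, so (2,4) = 11.

27 1 7 29 / 13 23 17 11 / 21 15 9 19 / 3 25 31 5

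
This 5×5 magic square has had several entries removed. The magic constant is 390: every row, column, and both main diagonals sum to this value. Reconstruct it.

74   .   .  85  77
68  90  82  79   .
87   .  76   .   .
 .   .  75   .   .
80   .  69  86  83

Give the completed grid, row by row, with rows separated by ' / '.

74 66 88 85 77 / 68 90 82 79 71 / 87 84 76 73 70 / 81 78 75 67 89 / 80 72 69 86 83

From row 2, 390 − (68 + 90 + 82 + 79) gives (2,5) = 71.
Using row 5: 80 + 69 + 86 + 83 + ? → (5,2) = 390 − 318 = 72.
Column 1 must total 390; the given cells sum to 309, so (4,1) = 81.
Using column 3: 82 + 76 + 75 + 69 + ? → (1,3) = 390 − 302 = 88.
Main diagonal must total 390; the given cells sum to 323, so (4,4) = 67.
Anti-diagonal: 77 + 79 + 76 + 80 + ? = 390, so (4,2) = 78.
From row 1, 390 − (74 + 88 + 85 + 77) gives (1,2) = 66.
Row 4: 81 + 78 + 75 + 67 + ? = 390, so (4,5) = 89.
Column 2: 66 + 90 + 78 + 72 + ? = 390, so (3,2) = 84.
Column 4: 85 + 79 + 67 + 86 + ? = 390, so (3,4) = 73.
From column 5, 390 − (77 + 71 + 89 + 83) gives (3,5) = 70.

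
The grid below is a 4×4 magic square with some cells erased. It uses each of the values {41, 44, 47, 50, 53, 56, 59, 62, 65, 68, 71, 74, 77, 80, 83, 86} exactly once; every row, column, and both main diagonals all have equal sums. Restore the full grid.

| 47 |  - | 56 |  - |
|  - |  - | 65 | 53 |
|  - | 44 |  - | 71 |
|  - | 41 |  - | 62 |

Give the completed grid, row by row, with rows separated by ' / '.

47 83 56 68 / 50 86 65 53 / 80 44 59 71 / 77 41 74 62

The 16 entries sum to 1016, so each line sums to 1016/4 = 254.
Column 4 must total 254; the given cells sum to 186, so (1,4) = 68.
Anti-diagonal: 68 + 65 + 44 + ? = 254, so (4,1) = 77.
The remaining cell in row 1 is (1,2) = 254 − 171 = 83.
The remaining cell in row 4 is (4,3) = 254 − 180 = 74.
Column 2 needs 254; the known cells sum to 168, so (2,2) = 86.
Column 3 must total 254; the given cells sum to 195, so (3,3) = 59.
Row 2 must total 254; the given cells sum to 204, so (2,1) = 50.
Row 3 needs 254; the known cells sum to 174, so (3,1) = 80.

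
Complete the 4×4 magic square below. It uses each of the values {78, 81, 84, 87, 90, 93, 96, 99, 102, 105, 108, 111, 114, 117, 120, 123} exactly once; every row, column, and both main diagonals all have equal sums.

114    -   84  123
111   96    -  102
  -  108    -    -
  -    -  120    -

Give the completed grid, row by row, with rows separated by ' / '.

114 81 84 123 / 111 96 93 102 / 99 108 105 90 / 78 117 120 87

The 16 entries sum to 1608, so each line sums to 1608/4 = 402.
Using row 1: 114 + 84 + 123 + ? → (1,2) = 402 − 321 = 81.
Row 2 needs 402; the known cells sum to 309, so (2,3) = 93.
Using column 2: 81 + 96 + 108 + ? → (4,2) = 402 − 285 = 117.
From column 3, 402 − (84 + 93 + 120) gives (3,3) = 105.
Main diagonal: 114 + 96 + 105 + ? = 402, so (4,4) = 87.
Anti-diagonal must total 402; the given cells sum to 324, so (4,1) = 78.
From column 1, 402 − (114 + 111 + 78) gives (3,1) = 99.
Column 4 must total 402; the given cells sum to 312, so (3,4) = 90.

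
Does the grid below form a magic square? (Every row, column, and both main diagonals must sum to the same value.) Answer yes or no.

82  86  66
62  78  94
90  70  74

Yes

Row 1: 82 + 86 + 66 = 234.
Row 2: 62 + 78 + 94 = 234.
Row 3: 90 + 70 + 74 = 234.
Column 1: 82 + 62 + 90 = 234.
Column 2: 86 + 78 + 70 = 234.
Column 3: 66 + 94 + 74 = 234.
Main diagonal: 82 + 78 + 74 = 234.
Anti-diagonal: 66 + 78 + 90 = 234.
All lines sum to 234.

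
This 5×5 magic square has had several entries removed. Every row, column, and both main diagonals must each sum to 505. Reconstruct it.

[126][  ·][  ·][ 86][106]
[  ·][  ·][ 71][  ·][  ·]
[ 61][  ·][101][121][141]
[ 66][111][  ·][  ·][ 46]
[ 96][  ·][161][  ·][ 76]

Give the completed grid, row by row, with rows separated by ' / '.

Using row 3: 61 + 101 + 121 + 141 + ? → (3,2) = 505 − 424 = 81.
Column 1 needs 505; the known cells sum to 349, so (2,1) = 156.
From column 5, 505 − (106 + 141 + 46 + 76) gives (2,5) = 136.
Using anti-diagonal: 106 + 101 + 111 + 96 + ? → (2,4) = 505 − 414 = 91.
Row 2 must total 505; the given cells sum to 454, so (2,2) = 51.
The remaining cell in main diagonal is (4,4) = 505 − 354 = 151.
Using row 4: 66 + 111 + 151 + 46 + ? → (4,3) = 505 − 374 = 131.
Column 3 must total 505; the given cells sum to 464, so (1,3) = 41.
Column 4 needs 505; the known cells sum to 449, so (5,4) = 56.
Row 1: 126 + 41 + 86 + 106 + ? = 505, so (1,2) = 146.
Row 5 needs 505; the known cells sum to 389, so (5,2) = 116.

126 146 41 86 106 / 156 51 71 91 136 / 61 81 101 121 141 / 66 111 131 151 46 / 96 116 161 56 76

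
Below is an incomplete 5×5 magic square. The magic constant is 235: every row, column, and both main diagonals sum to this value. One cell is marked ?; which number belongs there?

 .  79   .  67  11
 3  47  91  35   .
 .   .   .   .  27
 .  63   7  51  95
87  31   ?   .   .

75

Row 2 must total 235; the given cells sum to 176, so (2,5) = 59.
From row 4, 235 − (63 + 7 + 51 + 95) gives (4,1) = 19.
Using column 2: 79 + 47 + 63 + 31 + ? → (3,2) = 235 − 220 = 15.
Column 5 needs 235; the known cells sum to 192, so (5,5) = 43.
Anti-diagonal: 11 + 35 + 63 + 87 + ? = 235, so (3,3) = 39.
The remaining cell in main diagonal is (1,1) = 235 − 180 = 55.
Row 1 needs 235; the known cells sum to 212, so (1,3) = 23.
From column 1, 235 − (55 + 3 + 19 + 87) gives (3,1) = 71.
Column 3: 23 + 91 + 39 + 7 + ? = 235, so (5,3) = 75.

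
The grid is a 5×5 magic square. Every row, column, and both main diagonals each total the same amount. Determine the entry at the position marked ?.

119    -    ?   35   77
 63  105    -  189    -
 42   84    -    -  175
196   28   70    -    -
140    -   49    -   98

168

Column 1 is complete and sums to 560; that is the magic constant.
Using anti-diagonal: 77 + 189 + 28 + 140 + ? → (3,3) = 560 − 434 = 126.
Using row 3: 42 + 84 + 126 + 175 + ? → (3,4) = 560 − 427 = 133.
Main diagonal must total 560; the given cells sum to 448, so (4,4) = 112.
The remaining cell in row 4 is (4,5) = 560 − 406 = 154.
The remaining cell in column 4 is (5,4) = 560 − 469 = 91.
Column 5: 77 + 175 + 154 + 98 + ? = 560, so (2,5) = 56.
From row 2, 560 − (63 + 105 + 189 + 56) gives (2,3) = 147.
Row 5 must total 560; the given cells sum to 378, so (5,2) = 182.
Column 2: 105 + 84 + 28 + 182 + ? = 560, so (1,2) = 161.
Column 3 needs 560; the known cells sum to 392, so (1,3) = 168.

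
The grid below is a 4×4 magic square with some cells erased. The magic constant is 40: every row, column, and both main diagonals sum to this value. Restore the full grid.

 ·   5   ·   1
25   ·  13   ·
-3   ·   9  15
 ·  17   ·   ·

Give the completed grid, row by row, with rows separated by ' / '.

Using row 3: -3 + 9 + 15 + ? → (3,2) = 40 − 21 = 19.
Column 2 must total 40; the given cells sum to 41, so (2,2) = -1.
From anti-diagonal, 40 − (1 + 13 + 19) gives (4,1) = 7.
Row 2: 25 + (-1) + 13 + ? = 40, so (2,4) = 3.
From column 1, 40 − (25 + (-3) + 7) gives (1,1) = 11.
From column 4, 40 − (1 + 3 + 15) gives (4,4) = 21.
Row 1 needs 40; the known cells sum to 17, so (1,3) = 23.
Using row 4: 7 + 17 + 21 + ? → (4,3) = 40 − 45 = -5.

11 5 23 1 / 25 -1 13 3 / -3 19 9 15 / 7 17 -5 21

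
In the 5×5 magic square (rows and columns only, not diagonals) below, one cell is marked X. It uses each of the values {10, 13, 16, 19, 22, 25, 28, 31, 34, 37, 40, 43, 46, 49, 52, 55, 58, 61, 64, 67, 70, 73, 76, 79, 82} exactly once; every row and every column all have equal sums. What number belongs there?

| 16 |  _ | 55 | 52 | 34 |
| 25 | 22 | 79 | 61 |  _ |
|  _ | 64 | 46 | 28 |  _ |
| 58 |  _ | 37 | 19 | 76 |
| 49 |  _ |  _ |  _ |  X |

67

The 25 entries sum to 1150, so each line sums to 1150/5 = 230.
Using row 1: 16 + 55 + 52 + 34 + ? → (1,2) = 230 − 157 = 73.
Row 2 needs 230; the known cells sum to 187, so (2,5) = 43.
The remaining cell in row 4 is (4,2) = 230 − 190 = 40.
Column 1: 16 + 25 + 58 + 49 + ? = 230, so (3,1) = 82.
Column 2: 73 + 22 + 64 + 40 + ? = 230, so (5,2) = 31.
Column 3: 55 + 79 + 46 + 37 + ? = 230, so (5,3) = 13.
Column 4 needs 230; the known cells sum to 160, so (5,4) = 70.
Row 3 needs 230; the known cells sum to 220, so (3,5) = 10.
Row 5 must total 230; the given cells sum to 163, so (5,5) = 67.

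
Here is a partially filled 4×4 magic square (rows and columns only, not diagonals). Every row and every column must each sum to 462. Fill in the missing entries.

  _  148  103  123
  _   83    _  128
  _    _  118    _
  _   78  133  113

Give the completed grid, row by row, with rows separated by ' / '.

Row 1: 148 + 103 + 123 + ? = 462, so (1,1) = 88.
Row 4 needs 462; the known cells sum to 324, so (4,1) = 138.
From column 2, 462 − (148 + 83 + 78) gives (3,2) = 153.
From column 3, 462 − (103 + 118 + 133) gives (2,3) = 108.
From column 4, 462 − (123 + 128 + 113) gives (3,4) = 98.
Row 2 must total 462; the given cells sum to 319, so (2,1) = 143.
Row 3 must total 462; the given cells sum to 369, so (3,1) = 93.

88 148 103 123 / 143 83 108 128 / 93 153 118 98 / 138 78 133 113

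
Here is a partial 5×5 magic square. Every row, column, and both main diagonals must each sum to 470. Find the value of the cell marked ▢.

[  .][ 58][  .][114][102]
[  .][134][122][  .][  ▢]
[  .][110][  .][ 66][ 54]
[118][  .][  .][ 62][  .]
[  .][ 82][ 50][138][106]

78

From row 5, 470 − (82 + 50 + 138 + 106) gives (5,1) = 94.
From column 2, 470 − (58 + 134 + 110 + 82) gives (4,2) = 86.
Column 4 needs 470; the known cells sum to 380, so (2,4) = 90.
Anti-diagonal must total 470; the given cells sum to 372, so (3,3) = 98.
Row 3 needs 470; the known cells sum to 328, so (3,1) = 142.
Main diagonal needs 470; the known cells sum to 400, so (1,1) = 70.
Row 1 needs 470; the known cells sum to 344, so (1,3) = 126.
Column 1 needs 470; the known cells sum to 424, so (2,1) = 46.
Using column 3: 126 + 122 + 98 + 50 + ? → (4,3) = 470 − 396 = 74.
Row 2: 46 + 134 + 122 + 90 + ? = 470, so (2,5) = 78.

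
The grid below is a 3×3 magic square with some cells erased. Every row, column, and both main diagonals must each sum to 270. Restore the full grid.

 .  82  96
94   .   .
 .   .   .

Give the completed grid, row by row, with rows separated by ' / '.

92 82 96 / 94 90 86 / 84 98 88

Row 1: 82 + 96 + ? = 270, so (1,1) = 92.
Using column 1: 92 + 94 + ? → (3,1) = 270 − 186 = 84.
The remaining cell in anti-diagonal is (2,2) = 270 − 180 = 90.
Row 2 needs 270; the known cells sum to 184, so (2,3) = 86.
The remaining cell in column 2 is (3,2) = 270 − 172 = 98.
From column 3, 270 − (96 + 86) gives (3,3) = 88.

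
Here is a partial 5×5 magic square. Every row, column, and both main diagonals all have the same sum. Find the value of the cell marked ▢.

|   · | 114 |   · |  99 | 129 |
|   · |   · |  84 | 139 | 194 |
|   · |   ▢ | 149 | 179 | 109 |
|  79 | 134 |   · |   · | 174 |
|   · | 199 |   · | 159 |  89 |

94

Column 5 is complete and sums to 695; that is the magic constant.
Using column 4: 99 + 139 + 179 + 159 + ? → (4,4) = 695 − 576 = 119.
Anti-diagonal must total 695; the given cells sum to 551, so (5,1) = 144.
Row 4 needs 695; the known cells sum to 506, so (4,3) = 189.
Row 5 must total 695; the given cells sum to 591, so (5,3) = 104.
From column 3, 695 − (84 + 149 + 189 + 104) gives (1,3) = 169.
Row 1 must total 695; the given cells sum to 511, so (1,1) = 184.
The remaining cell in main diagonal is (2,2) = 695 − 541 = 154.
The remaining cell in row 2 is (2,1) = 695 − 571 = 124.
Column 1: 184 + 124 + 79 + 144 + ? = 695, so (3,1) = 164.
Column 2 must total 695; the given cells sum to 601, so (3,2) = 94.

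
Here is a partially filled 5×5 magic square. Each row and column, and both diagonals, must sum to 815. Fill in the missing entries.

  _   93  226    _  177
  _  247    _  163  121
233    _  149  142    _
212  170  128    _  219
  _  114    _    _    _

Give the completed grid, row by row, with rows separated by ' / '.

135 93 226 184 177 / 79 247 205 163 121 / 233 191 149 142 100 / 212 170 128 86 219 / 156 114 107 240 198

Row 4 needs 815; the known cells sum to 729, so (4,4) = 86.
Using column 2: 93 + 247 + 170 + 114 + ? → (3,2) = 815 − 624 = 191.
Anti-diagonal needs 815; the known cells sum to 659, so (5,1) = 156.
From row 3, 815 − (233 + 191 + 149 + 142) gives (3,5) = 100.
Using column 5: 177 + 121 + 100 + 219 + ? → (5,5) = 815 − 617 = 198.
From main diagonal, 815 − (247 + 149 + 86 + 198) gives (1,1) = 135.
Row 1 must total 815; the given cells sum to 631, so (1,4) = 184.
From column 1, 815 − (135 + 233 + 212 + 156) gives (2,1) = 79.
Column 4 must total 815; the given cells sum to 575, so (5,4) = 240.
Row 2: 79 + 247 + 163 + 121 + ? = 815, so (2,3) = 205.
Row 5 must total 815; the given cells sum to 708, so (5,3) = 107.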